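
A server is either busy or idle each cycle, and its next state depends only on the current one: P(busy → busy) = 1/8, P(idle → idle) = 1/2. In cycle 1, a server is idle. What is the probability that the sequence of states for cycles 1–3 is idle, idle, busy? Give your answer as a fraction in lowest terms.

Cycle 1 is given. For each transition, use the conditional probability from the current state:
P(idle | idle) = 1/2; P(busy | idle) = 1/2.
P = 1/2 × 1/2 = 1/4.

1/4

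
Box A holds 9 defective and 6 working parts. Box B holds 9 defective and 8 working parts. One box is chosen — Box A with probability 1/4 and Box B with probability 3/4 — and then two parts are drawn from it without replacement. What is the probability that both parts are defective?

1353/4760

From Box A: P(both defective) = (9/15)(8/14) = 12/35.
From Box B: P(both defective) = (9/17)(8/16) = 9/34.
Total probability = (1/4)(12/35) + (3/4)(9/34) = 1353/4760.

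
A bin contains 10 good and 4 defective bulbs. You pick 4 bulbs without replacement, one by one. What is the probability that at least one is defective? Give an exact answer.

113/143

P(no defective) = 10/14 × 9/13 × 8/12 × 7/11 = 5040/24024 = 30/143.
P(at least one) = 1 − 30/143 = 113/143.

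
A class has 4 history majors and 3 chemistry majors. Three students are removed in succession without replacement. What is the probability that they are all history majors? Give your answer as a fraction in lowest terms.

P(every draw is a history major) = 4/7 × 3/6 × 2/5 = 24/210 = 4/35.

4/35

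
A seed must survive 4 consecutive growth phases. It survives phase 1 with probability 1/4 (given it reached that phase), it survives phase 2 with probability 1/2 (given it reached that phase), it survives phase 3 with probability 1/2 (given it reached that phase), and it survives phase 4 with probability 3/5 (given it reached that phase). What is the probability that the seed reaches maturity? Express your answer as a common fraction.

3/80

The events are sequential, so multiply the conditional probabilities:
P = 1/4 × 1/2 × 1/2 × 3/5 = 3/80.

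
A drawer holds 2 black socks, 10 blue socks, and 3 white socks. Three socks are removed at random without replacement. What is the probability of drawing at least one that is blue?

89/91

P(no blue) = 5/15 × 4/14 × 3/13 = 60/2730 = 2/91.
P(at least one) = 1 − 2/91 = 89/91.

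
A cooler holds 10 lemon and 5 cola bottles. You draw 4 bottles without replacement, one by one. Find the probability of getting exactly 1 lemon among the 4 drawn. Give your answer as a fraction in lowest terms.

One ordering (lemon drawn first) has probability 10/15 × 5/14 × 4/13 × 3/12 = 600/32760 = 5/273.
There are C(4,1) = 4 such orderings, each equally likely, so P = 4 × 5/273 = 20/273.

20/273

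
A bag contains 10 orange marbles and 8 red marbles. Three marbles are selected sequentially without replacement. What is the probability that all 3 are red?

P(every draw is red) = 8/18 × 7/17 × 6/16 = 336/4896 = 7/102.

7/102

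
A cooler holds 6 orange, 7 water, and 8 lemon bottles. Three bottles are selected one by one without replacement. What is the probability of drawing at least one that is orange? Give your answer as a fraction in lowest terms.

P(no orange) = 15/21 × 14/20 × 13/19 = 2730/7980 = 13/38.
P(at least one) = 1 − 13/38 = 25/38.

25/38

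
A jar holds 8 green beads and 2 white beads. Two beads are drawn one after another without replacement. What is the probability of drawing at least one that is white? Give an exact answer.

17/45

P(no white) = 8/10 × 7/9 = 56/90 = 28/45.
P(at least one) = 1 − 28/45 = 17/45.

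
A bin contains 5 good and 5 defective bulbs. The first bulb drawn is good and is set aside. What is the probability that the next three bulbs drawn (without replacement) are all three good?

With the first bulb removed, 4 good remain out of 9.
P = 4/9 × 3/8 × 2/7 = 24/504 = 1/21.

1/21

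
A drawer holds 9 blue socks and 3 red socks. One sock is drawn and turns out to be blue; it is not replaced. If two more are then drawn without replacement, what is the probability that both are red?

After the first draw, 3 of the remaining 11 socks are red.
P = 3/11 × 2/10 = 6/110 = 3/55.

3/55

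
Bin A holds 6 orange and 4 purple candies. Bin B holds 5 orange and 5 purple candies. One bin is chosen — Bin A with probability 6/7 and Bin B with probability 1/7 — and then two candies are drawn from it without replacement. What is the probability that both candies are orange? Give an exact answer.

20/63

From Bin A: P(both orange) = (6/10)(5/9) = 1/3.
From Bin B: P(both orange) = (5/10)(4/9) = 2/9.
Total probability = (6/7)(1/3) + (1/7)(2/9) = 20/63.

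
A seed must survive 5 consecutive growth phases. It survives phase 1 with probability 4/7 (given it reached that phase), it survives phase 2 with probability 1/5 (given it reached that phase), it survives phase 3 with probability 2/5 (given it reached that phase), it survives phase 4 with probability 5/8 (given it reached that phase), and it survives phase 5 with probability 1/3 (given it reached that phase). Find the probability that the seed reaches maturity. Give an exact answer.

Multiplying along the chain,
P = 4/7 × 1/5 × 2/5 × 5/8 × 1/3 = 40/4200 = 1/105.

1/105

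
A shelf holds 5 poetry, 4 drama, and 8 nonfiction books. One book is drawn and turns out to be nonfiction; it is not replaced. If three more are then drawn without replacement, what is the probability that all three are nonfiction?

After the first draw, 7 of the remaining 16 books are nonfiction.
P = 7/16 × 6/15 × 5/14 = 210/3360 = 1/16.

1/16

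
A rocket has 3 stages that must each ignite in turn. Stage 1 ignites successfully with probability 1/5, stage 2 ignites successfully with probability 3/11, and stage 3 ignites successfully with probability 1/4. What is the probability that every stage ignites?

Multiplying along the chain,
P = 1/5 × 3/11 × 1/4 = 3/220.

3/220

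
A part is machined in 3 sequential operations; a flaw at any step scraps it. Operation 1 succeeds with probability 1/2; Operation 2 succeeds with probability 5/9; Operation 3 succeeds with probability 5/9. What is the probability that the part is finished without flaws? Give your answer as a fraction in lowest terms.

25/162

Multiplying along the chain,
P = 1/2 × 5/9 × 5/9 = 25/162.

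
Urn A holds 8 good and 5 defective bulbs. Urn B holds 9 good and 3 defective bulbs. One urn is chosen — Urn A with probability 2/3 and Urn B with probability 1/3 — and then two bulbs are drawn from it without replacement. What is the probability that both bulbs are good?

From Urn A: P(both good) = (8/13)(7/12) = 14/39.
From Urn B: P(both good) = (9/12)(8/11) = 6/11.
Total probability = (2/3)(14/39) + (1/3)(6/11) = 542/1287.

542/1287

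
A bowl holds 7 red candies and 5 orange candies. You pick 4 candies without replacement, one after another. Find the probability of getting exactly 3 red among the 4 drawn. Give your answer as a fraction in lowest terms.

One ordering (red drawn first) has probability 7/12 × 6/11 × 5/10 × 5/9 = 1050/11880 = 35/396.
There are C(4,3) = 4 such orderings, each equally likely, so P = 4 × 35/396 = 35/99.

35/99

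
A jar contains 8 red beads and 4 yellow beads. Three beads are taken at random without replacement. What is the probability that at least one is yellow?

P(no yellow) = 8/12 × 7/11 × 6/10 = 336/1320 = 14/55.
P(at least one) = 1 − 14/55 = 41/55.

41/55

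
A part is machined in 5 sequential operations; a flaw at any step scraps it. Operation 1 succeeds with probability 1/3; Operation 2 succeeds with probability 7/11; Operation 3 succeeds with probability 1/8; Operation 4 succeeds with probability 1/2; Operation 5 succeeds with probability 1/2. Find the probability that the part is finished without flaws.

Each stage is reached only if all earlier stages succeed, so
P = 1/3 × 7/11 × 1/8 × 1/2 × 1/2 = 7/1056.

7/1056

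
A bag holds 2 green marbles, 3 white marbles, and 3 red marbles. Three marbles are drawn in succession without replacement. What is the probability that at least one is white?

23/28

P(no white) = 5/8 × 4/7 × 3/6 = 60/336 = 5/28.
P(at least one) = 1 − 5/28 = 23/28.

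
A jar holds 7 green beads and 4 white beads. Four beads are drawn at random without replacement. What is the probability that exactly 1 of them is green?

One ordering (green drawn first) has probability 7/11 × 4/10 × 3/9 × 2/8 = 168/7920 = 7/330.
There are C(4,1) = 4 such orderings, each equally likely, so P = 4 × 7/330 = 14/165.

14/165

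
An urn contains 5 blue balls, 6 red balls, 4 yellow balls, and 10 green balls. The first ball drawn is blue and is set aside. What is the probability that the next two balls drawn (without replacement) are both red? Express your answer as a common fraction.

With the first ball removed, 6 red remain out of 24.
P = 6/24 × 5/23 = 30/552 = 5/92.

5/92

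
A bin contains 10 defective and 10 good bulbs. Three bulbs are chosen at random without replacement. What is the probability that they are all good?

P(every draw is good) = 10/20 × 9/19 × 8/18 = 720/6840 = 2/19.

2/19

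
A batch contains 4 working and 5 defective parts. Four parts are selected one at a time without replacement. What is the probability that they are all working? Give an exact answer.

P(all working) = 4/9 × 3/8 × 2/7 × 1/6 = 24/3024 = 1/126.

1/126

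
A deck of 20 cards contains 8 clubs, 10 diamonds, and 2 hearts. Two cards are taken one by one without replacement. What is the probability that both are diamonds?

P = 10/20 × 9/19 = 90/380 = 9/38.

9/38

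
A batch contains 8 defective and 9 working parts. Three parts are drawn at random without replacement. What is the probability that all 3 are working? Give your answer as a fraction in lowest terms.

P(every draw is working) = 9/17 × 8/16 × 7/15 = 504/4080 = 21/170.

21/170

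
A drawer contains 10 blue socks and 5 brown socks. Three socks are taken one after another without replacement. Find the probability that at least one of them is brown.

67/91

P(no brown) = 10/15 × 9/14 × 8/13 = 720/2730 = 24/91.
P(at least one) = 1 − 24/91 = 67/91.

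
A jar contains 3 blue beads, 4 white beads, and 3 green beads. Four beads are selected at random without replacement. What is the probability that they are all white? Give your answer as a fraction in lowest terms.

P(all white) = 4/10 × 3/9 × 2/8 × 1/7 = 24/5040 = 1/210.

1/210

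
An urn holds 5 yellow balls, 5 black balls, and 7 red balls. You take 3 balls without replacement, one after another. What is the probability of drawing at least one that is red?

14/17

P(no red) = 10/17 × 9/16 × 8/15 = 720/4080 = 3/17.
P(at least one) = 1 − 3/17 = 14/17.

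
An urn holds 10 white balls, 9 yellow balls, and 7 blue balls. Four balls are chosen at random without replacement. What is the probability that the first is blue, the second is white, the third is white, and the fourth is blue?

Chain rule:
P = 7/26 × 10/25 × 9/24 × 6/23 = 3780/358800 = 63/5980.

63/5980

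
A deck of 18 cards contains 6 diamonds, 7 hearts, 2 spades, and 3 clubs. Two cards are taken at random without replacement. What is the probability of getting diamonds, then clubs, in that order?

Chain rule:
P = 6/18 × 3/17 = 18/306 = 1/17.

1/17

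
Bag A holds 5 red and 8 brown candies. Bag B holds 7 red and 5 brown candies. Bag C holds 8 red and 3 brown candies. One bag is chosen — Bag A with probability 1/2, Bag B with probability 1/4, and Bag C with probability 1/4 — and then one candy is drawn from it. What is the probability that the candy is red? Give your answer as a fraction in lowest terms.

3569/6864

From Bag A: P(red) = 5/13.
From Bag B: P(red) = 7/12.
From Bag C: P(red) = 8/11.
Total probability = (1/2)(5/13) + (1/4)(7/12) + (1/4)(8/11) = 3569/6864.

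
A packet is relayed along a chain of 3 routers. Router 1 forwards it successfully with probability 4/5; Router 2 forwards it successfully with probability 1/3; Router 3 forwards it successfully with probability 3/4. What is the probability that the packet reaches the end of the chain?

Multiplying along the chain,
P = 4/5 × 1/3 × 3/4 = 12/60 = 1/5.

1/5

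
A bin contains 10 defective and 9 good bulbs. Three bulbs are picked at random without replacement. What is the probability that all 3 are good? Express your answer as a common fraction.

28/323

P(every draw is good) = 9/19 × 8/18 × 7/17 = 504/5814 = 28/323.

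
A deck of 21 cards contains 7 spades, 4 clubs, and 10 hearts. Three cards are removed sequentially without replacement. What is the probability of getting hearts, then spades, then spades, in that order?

Multiply the probability of each draw given the previous ones:
P = 10/21 × 7/20 × 6/19 = 420/7980 = 1/19.

1/19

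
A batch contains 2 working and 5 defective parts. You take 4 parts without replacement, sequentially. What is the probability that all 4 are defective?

P = 5/7 × 4/6 × 3/5 × 2/4 = 120/840 = 1/7.

1/7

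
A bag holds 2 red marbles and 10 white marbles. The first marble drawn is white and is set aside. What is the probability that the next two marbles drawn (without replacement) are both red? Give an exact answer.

With the first marble removed, 2 red remain out of 11.
P = 2/11 × 1/10 = 2/110 = 1/55.

1/55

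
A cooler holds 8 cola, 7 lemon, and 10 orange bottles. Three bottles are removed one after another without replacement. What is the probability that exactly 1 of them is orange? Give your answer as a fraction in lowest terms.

21/46

One ordering (orange drawn first) has probability 10/25 × 15/24 × 14/23 = 2100/13800 = 7/46.
There are C(3,1) = 3 such orderings, each equally likely, so P = 3 × 7/46 = 21/46.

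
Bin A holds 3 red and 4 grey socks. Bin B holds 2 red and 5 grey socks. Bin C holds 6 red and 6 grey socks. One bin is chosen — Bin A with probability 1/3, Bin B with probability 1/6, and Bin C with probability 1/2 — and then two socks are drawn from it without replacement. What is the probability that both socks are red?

67/396

From Bin A: P(both red) = (3/7)(2/6) = 1/7.
From Bin B: P(both red) = (2/7)(1/6) = 1/21.
From Bin C: P(both red) = (6/12)(5/11) = 5/22.
Total probability = (1/3)(1/7) + (1/6)(1/21) + (1/2)(5/22) = 67/396.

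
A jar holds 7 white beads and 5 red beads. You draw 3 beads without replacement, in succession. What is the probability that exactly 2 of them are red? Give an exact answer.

7/22

One ordering (red drawn first) has probability 5/12 × 4/11 × 7/10 = 140/1320 = 7/66.
There are C(3,2) = 3 such orderings, each equally likely, so P = 3 × 7/66 = 7/22.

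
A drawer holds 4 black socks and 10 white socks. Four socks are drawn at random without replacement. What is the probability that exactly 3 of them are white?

One ordering (white drawn first) has probability 10/14 × 9/13 × 8/12 × 4/11 = 2880/24024 = 120/1001.
There are C(4,3) = 4 such orderings, each equally likely, so P = 4 × 120/1001 = 480/1001.

480/1001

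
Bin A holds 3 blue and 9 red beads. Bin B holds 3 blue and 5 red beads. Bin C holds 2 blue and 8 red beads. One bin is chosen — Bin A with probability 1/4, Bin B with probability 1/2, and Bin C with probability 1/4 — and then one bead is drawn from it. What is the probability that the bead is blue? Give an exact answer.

From Bin A: P(blue) = 3/12.
From Bin B: P(blue) = 3/8.
From Bin C: P(blue) = 2/10.
Total probability = (1/4)(3/12) + (1/2)(3/8) + (1/4)(2/10) = 3/10.

3/10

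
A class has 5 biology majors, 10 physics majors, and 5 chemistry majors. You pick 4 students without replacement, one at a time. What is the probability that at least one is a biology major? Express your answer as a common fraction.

232/323

P(no biology majors) = 15/20 × 14/19 × 13/18 × 12/17 = 32760/116280 = 91/323.
P(at least one) = 1 − 91/323 = 232/323.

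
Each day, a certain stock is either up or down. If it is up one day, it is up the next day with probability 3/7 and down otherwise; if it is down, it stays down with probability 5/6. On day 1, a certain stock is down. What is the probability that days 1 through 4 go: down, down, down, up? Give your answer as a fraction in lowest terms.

25/216

Day 1 is given. For each transition, use the conditional probability from the current state:
P(down | down) = 5/6; P(down | down) = 5/6; P(up | down) = 1/6.
P = 5/6 × 5/6 × 1/6 = 25/216.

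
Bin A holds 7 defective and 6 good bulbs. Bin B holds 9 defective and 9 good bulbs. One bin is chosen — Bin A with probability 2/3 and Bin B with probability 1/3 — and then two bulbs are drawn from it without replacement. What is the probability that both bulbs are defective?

From Bin A: P(both defective) = (7/13)(6/12) = 7/26.
From Bin B: P(both defective) = (9/18)(8/17) = 4/17.
Total probability = (2/3)(7/26) + (1/3)(4/17) = 57/221.

57/221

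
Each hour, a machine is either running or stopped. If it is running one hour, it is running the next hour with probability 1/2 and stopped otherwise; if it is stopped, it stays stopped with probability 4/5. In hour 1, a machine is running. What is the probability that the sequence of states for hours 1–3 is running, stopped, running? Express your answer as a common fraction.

Hour 1 is given. For each transition, use the conditional probability from the current state:
P(stopped | running) = 1/2; P(running | stopped) = 1/5.
P = 1/2 × 1/5 = 1/10.

1/10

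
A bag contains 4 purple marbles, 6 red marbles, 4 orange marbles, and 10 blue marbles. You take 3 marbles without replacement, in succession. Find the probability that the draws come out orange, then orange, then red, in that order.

Each draw changes the counts, so multiply the conditional probabilities along the sequence:
P = 4/24 × 3/23 × 6/22 = 72/12144 = 3/506.

3/506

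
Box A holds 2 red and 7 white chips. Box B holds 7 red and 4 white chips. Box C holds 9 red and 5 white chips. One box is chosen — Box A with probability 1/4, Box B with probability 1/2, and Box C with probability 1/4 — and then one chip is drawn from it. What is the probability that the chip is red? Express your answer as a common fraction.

2963/5544

From Box A: P(red) = 2/9.
From Box B: P(red) = 7/11.
From Box C: P(red) = 9/14.
Total probability = (1/4)(2/9) + (1/2)(7/11) + (1/4)(9/14) = 2963/5544.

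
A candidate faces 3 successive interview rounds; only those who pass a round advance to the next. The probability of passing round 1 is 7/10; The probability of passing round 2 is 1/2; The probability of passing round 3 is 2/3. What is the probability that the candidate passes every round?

7/30

Each stage is reached only if all earlier stages succeed, so
P = 7/10 × 1/2 × 2/3 = 14/60 = 7/30.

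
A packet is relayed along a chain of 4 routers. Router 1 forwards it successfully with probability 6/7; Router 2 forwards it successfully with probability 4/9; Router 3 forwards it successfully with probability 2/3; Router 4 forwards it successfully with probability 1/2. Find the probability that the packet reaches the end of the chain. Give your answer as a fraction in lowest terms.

8/63

Multiplying along the chain,
P = 6/7 × 4/9 × 2/3 × 1/2 = 48/378 = 8/63.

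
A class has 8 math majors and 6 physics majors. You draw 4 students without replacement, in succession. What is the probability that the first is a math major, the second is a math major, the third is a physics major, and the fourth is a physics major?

10/143

Multiply the probability of each draw given the previous ones:
P = 8/14 × 7/13 × 6/12 × 5/11 = 1680/24024 = 10/143.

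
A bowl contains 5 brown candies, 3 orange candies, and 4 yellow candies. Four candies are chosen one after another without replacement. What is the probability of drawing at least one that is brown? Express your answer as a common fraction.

P(no brown) = 7/12 × 6/11 × 5/10 × 4/9 = 840/11880 = 7/99.
P(at least one) = 1 − 7/99 = 92/99.

92/99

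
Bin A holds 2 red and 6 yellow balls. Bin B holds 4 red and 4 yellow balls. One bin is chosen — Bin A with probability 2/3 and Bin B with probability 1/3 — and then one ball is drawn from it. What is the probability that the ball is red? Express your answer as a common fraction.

From Bin A: P(red) = 2/8.
From Bin B: P(red) = 4/8.
Total probability = (2/3)(2/8) + (1/3)(4/8) = 1/3.

1/3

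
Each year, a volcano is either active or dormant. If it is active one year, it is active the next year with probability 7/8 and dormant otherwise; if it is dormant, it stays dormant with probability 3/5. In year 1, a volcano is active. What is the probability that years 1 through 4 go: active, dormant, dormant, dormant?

9/200

Year 1 is given. For each transition, use the conditional probability from the current state:
P(dormant | active) = 1/8; P(dormant | dormant) = 3/5; P(dormant | dormant) = 3/5.
P = 1/8 × 3/5 × 3/5 = 9/200.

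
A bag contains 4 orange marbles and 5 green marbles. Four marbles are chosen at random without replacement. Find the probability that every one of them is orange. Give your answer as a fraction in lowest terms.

P(all orange) = 4/9 × 3/8 × 2/7 × 1/6 = 24/3024 = 1/126.

1/126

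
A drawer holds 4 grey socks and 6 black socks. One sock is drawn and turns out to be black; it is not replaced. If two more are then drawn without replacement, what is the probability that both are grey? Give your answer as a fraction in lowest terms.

1/6

After the first draw, 4 of the remaining 9 socks are grey.
P = 4/9 × 3/8 = 12/72 = 1/6.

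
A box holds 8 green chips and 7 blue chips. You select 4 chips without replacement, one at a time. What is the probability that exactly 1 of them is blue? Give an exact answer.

One ordering (blue drawn first) has probability 7/15 × 8/14 × 7/13 × 6/12 = 2352/32760 = 14/195.
There are C(4,1) = 4 such orderings, each equally likely, so P = 4 × 14/195 = 56/195.

56/195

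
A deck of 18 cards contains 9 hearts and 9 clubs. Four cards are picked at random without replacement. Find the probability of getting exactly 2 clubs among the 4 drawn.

36/85

One ordering (clubs drawn first) has probability 9/18 × 8/17 × 9/16 × 8/15 = 5184/73440 = 6/85.
There are C(4,2) = 6 such orderings, each equally likely, so P = 6 × 6/85 = 36/85.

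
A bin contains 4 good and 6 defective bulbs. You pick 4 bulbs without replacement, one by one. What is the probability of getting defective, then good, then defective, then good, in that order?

1/14

Chain rule:
P = 6/10 × 4/9 × 5/8 × 3/7 = 360/5040 = 1/14.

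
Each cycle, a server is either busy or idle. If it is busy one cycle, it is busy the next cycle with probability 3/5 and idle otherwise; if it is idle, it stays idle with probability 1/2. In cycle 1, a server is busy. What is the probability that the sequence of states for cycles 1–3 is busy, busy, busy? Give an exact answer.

9/25

Cycle 1 is given. For each transition, use the conditional probability from the current state:
P(busy | busy) = 3/5; P(busy | busy) = 3/5.
P = 3/5 × 3/5 = 9/25.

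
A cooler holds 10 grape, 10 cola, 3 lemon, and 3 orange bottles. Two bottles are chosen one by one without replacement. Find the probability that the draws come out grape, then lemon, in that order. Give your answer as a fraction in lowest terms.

3/65

Each draw changes the counts, so multiply the conditional probabilities along the sequence:
P = 10/26 × 3/25 = 30/650 = 3/65.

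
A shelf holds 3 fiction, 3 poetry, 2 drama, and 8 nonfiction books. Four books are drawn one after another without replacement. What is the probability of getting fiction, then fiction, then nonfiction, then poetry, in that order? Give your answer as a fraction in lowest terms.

Multiply the probability of each draw given the previous ones:
P = 3/16 × 2/15 × 8/14 × 3/13 = 144/43680 = 3/910.

3/910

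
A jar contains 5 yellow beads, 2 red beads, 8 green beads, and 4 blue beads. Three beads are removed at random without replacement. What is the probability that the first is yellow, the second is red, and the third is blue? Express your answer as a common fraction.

20/2907

Chain rule:
P = 5/19 × 2/18 × 4/17 = 40/5814 = 20/2907.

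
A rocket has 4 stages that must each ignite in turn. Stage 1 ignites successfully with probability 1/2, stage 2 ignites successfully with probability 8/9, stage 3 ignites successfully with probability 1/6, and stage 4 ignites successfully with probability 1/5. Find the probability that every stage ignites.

Multiplying along the chain,
P = 1/2 × 8/9 × 1/6 × 1/5 = 8/540 = 2/135.

2/135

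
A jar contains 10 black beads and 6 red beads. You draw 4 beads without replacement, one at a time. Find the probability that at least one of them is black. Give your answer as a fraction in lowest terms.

P(no black) = 6/16 × 5/15 × 4/14 × 3/13 = 360/43680 = 3/364.
P(at least one) = 1 − 3/364 = 361/364.

361/364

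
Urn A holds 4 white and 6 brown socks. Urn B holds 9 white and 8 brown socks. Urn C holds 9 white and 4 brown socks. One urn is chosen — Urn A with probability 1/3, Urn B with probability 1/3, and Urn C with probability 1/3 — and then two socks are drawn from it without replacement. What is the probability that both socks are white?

5699/19890

From Urn A: P(both white) = (4/10)(3/9) = 2/15.
From Urn B: P(both white) = (9/17)(8/16) = 9/34.
From Urn C: P(both white) = (9/13)(8/12) = 6/13.
Total probability = (1/3)(2/15) + (1/3)(9/34) + (1/3)(6/13) = 5699/19890.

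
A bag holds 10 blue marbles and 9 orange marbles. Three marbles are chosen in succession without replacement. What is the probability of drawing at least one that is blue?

295/323

P(no blue) = 9/19 × 8/18 × 7/17 = 504/5814 = 28/323.
P(at least one) = 1 − 28/323 = 295/323.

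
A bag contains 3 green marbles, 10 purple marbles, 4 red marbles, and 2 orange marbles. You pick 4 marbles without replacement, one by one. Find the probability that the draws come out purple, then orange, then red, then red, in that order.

Multiply the probability of each draw given the previous ones:
P = 10/19 × 2/18 × 4/17 × 3/16 = 240/93024 = 5/1938.

5/1938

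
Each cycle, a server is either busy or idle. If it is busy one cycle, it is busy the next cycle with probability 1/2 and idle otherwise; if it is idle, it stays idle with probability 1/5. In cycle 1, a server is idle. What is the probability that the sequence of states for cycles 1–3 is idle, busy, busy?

Cycle 1 is given. For each transition, use the conditional probability from the current state:
P(busy | idle) = 4/5; P(busy | busy) = 1/2.
P = 4/5 × 1/2 = 4/10 = 2/5.

2/5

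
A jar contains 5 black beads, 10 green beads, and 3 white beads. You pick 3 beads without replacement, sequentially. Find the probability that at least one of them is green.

P(no green) = 8/18 × 7/17 × 6/16 = 336/4896 = 7/102.
P(at least one) = 1 − 7/102 = 95/102.

95/102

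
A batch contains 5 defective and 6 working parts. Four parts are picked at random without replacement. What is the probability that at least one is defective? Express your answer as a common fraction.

21/22

P(no defective) = 6/11 × 5/10 × 4/9 × 3/8 = 360/7920 = 1/22.
P(at least one) = 1 − 1/22 = 21/22.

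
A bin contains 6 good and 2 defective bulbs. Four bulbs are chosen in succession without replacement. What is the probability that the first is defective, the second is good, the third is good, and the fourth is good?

1/7

Multiply the probability of each draw given the previous ones:
P = 2/8 × 6/7 × 5/6 × 4/5 = 240/1680 = 1/7.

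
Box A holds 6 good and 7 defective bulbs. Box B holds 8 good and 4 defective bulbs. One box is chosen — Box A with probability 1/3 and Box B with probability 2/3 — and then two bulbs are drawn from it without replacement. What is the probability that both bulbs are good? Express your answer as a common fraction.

From Box A: P(both good) = (6/13)(5/12) = 5/26.
From Box B: P(both good) = (8/12)(7/11) = 14/33.
Total probability = (1/3)(5/26) + (2/3)(14/33) = 893/2574.

893/2574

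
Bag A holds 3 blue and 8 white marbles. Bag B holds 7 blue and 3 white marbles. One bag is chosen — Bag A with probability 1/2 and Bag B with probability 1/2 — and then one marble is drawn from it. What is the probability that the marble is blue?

From Bag A: P(blue) = 3/11.
From Bag B: P(blue) = 7/10.
Total probability = (1/2)(3/11) + (1/2)(7/10) = 107/220.

107/220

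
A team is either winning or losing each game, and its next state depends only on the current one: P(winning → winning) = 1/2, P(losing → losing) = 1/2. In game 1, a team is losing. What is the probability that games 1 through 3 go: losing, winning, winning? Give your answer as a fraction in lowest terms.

1/4

Game 1 is given. For each transition, use the conditional probability from the current state:
P(winning | losing) = 1/2; P(winning | winning) = 1/2.
P = 1/2 × 1/2 = 1/4.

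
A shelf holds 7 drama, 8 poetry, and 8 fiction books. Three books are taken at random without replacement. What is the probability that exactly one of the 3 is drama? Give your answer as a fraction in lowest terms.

120/253

One ordering (drama drawn first) has probability 7/23 × 16/22 × 15/21 = 1680/10626 = 40/253.
There are C(3,1) = 3 such orderings, each equally likely, so P = 3 × 40/253 = 120/253.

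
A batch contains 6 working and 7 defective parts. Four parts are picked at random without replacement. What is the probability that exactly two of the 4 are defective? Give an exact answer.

One ordering (defective drawn first) has probability 7/13 × 6/12 × 6/11 × 5/10 = 1260/17160 = 21/286.
There are C(4,2) = 6 such orderings, each equally likely, so P = 6 × 21/286 = 63/143.

63/143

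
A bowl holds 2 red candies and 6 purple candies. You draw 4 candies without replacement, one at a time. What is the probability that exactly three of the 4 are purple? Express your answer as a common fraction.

4/7

One ordering (purple drawn first) has probability 6/8 × 5/7 × 4/6 × 2/5 = 240/1680 = 1/7.
There are C(4,3) = 4 such orderings, each equally likely, so P = 4 × 1/7 = 4/7.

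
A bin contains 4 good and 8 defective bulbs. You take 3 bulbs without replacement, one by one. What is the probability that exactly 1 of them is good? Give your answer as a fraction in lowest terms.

One ordering (good drawn first) has probability 4/12 × 8/11 × 7/10 = 224/1320 = 28/165.
There are C(3,1) = 3 such orderings, each equally likely, so P = 3 × 28/165 = 28/55.

28/55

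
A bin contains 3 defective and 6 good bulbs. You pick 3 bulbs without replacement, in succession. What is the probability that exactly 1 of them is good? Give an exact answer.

One ordering (good drawn first) has probability 6/9 × 3/8 × 2/7 = 36/504 = 1/14.
There are C(3,1) = 3 such orderings, each equally likely, so P = 3 × 1/14 = 3/14.

3/14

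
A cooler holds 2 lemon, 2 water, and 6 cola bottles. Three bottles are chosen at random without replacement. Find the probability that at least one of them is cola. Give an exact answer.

P(no cola) = 4/10 × 3/9 × 2/8 = 24/720 = 1/30.
P(at least one) = 1 − 1/30 = 29/30.

29/30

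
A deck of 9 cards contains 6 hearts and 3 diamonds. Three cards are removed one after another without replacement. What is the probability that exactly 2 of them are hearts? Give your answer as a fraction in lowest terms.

One ordering (hearts drawn first) has probability 6/9 × 5/8 × 3/7 = 90/504 = 5/28.
There are C(3,2) = 3 such orderings, each equally likely, so P = 3 × 5/28 = 15/28.

15/28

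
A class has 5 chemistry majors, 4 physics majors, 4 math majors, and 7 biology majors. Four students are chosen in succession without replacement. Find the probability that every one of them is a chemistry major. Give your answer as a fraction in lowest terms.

P(every draw is a chemistry major) = 5/20 × 4/19 × 3/18 × 2/17 = 120/116280 = 1/969.

1/969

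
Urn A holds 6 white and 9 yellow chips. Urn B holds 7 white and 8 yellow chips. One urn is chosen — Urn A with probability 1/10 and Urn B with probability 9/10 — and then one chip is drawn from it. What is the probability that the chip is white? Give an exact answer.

From Urn A: P(white) = 6/15.
From Urn B: P(white) = 7/15.
Total probability = (1/10)(6/15) + (9/10)(7/15) = 23/50.

23/50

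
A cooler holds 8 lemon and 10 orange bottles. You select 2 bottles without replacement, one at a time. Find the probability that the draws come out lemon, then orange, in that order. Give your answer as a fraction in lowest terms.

40/153

Each draw changes the counts, so multiply the conditional probabilities along the sequence:
P = 8/18 × 10/17 = 80/306 = 40/153.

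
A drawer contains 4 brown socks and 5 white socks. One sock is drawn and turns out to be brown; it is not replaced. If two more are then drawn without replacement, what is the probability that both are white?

After the first draw, 5 of the remaining 8 socks are white.
P = 5/8 × 4/7 = 20/56 = 5/14.

5/14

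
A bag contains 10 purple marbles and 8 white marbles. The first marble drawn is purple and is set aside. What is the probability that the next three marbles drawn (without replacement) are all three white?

After the first draw, 8 of the remaining 17 marbles are white.
P = 8/17 × 7/16 × 6/15 = 336/4080 = 7/85.

7/85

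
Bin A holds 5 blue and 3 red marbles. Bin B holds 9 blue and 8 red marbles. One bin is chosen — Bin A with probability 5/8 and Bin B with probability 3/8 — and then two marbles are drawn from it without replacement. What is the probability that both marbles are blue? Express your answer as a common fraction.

307/952

From Bin A: P(both blue) = (5/8)(4/7) = 5/14.
From Bin B: P(both blue) = (9/17)(8/16) = 9/34.
Total probability = (5/8)(5/14) + (3/8)(9/34) = 307/952.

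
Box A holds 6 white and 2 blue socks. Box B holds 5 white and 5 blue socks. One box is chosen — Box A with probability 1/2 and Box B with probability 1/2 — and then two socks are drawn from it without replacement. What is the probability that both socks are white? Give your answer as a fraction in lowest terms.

191/504

From Box A: P(both white) = (6/8)(5/7) = 15/28.
From Box B: P(both white) = (5/10)(4/9) = 2/9.
Total probability = (1/2)(15/28) + (1/2)(2/9) = 191/504.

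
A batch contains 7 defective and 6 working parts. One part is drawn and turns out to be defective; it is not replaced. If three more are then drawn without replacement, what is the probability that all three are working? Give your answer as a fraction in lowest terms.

After the first draw, 6 of the remaining 12 parts are working.
P = 6/12 × 5/11 × 4/10 = 120/1320 = 1/11.

1/11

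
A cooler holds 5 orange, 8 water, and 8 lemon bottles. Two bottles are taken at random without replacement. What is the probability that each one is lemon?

P = 8/21 × 7/20 = 56/420 = 2/15.

2/15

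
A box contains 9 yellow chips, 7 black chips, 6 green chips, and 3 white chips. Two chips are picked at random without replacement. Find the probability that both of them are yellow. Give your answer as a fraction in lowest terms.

3/25

P(every draw is yellow) = 9/25 × 8/24 = 72/600 = 3/25.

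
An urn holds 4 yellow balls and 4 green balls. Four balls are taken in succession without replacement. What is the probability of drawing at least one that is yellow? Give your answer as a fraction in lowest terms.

69/70

P(no yellow) = 4/8 × 3/7 × 2/6 × 1/5 = 24/1680 = 1/70.
P(at least one) = 1 − 1/70 = 69/70.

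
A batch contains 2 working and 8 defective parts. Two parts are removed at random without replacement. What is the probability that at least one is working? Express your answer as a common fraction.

17/45

P(no working) = 8/10 × 7/9 = 56/90 = 28/45.
P(at least one) = 1 − 28/45 = 17/45.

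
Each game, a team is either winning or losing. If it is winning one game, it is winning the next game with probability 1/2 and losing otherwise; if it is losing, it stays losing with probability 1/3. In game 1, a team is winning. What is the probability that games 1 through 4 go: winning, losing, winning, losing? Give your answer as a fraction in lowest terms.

Game 1 is given. For each transition, use the conditional probability from the current state:
P(losing | winning) = 1/2; P(winning | losing) = 2/3; P(losing | winning) = 1/2.
P = 1/2 × 2/3 × 1/2 = 2/12 = 1/6.

1/6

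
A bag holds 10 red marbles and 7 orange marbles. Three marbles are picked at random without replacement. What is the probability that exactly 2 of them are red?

One ordering (red drawn first) has probability 10/17 × 9/16 × 7/15 = 630/4080 = 21/136.
There are C(3,2) = 3 such orderings, each equally likely, so P = 3 × 21/136 = 63/136.

63/136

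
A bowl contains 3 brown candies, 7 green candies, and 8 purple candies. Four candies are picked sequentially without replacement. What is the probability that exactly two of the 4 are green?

One ordering (green drawn first) has probability 7/18 × 6/17 × 11/16 × 10/15 = 4620/73440 = 77/1224.
There are C(4,2) = 6 such orderings, each equally likely, so P = 6 × 77/1224 = 77/204.

77/204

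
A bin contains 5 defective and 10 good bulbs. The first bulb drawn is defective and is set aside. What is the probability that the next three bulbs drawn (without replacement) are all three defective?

With the first bulb removed, 4 defective remain out of 14.
P = 4/14 × 3/13 × 2/12 = 24/2184 = 1/91.

1/91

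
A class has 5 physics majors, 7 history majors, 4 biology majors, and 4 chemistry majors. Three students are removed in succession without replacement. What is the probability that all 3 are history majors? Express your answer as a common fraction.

P(every draw is a history major) = 7/20 × 6/19 × 5/18 = 210/6840 = 7/228.

7/228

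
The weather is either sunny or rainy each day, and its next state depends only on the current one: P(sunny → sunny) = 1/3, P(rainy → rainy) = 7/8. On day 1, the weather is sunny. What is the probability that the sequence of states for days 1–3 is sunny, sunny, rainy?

2/9

Day 1 is given. For each transition, use the conditional probability from the current state:
P(sunny | sunny) = 1/3; P(rainy | sunny) = 2/3.
P = 1/3 × 2/3 = 2/9.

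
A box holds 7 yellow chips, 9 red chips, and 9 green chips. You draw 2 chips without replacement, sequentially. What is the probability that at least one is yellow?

49/100

P(no yellow) = 18/25 × 17/24 = 306/600 = 51/100.
P(at least one) = 1 − 51/100 = 49/100.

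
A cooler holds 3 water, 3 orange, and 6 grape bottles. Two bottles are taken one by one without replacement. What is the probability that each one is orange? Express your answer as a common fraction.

P = 3/12 × 2/11 = 6/132 = 1/22.

1/22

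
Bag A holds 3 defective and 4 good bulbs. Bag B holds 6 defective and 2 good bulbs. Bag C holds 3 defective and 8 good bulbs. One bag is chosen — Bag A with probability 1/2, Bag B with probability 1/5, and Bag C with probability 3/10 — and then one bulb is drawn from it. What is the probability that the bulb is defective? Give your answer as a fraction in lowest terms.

From Bag A: P(defective) = 3/7.
From Bag B: P(defective) = 6/8.
From Bag C: P(defective) = 3/11.
Total probability = (1/2)(3/7) + (1/5)(6/8) + (3/10)(3/11) = 687/1540.

687/1540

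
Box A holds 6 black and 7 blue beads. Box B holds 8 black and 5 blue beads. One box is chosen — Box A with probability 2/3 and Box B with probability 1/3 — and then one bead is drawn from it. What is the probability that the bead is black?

From Box A: P(black) = 6/13.
From Box B: P(black) = 8/13.
Total probability = (2/3)(6/13) + (1/3)(8/13) = 20/39.

20/39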